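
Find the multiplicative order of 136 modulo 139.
69

139 is prime, so ord(136) divides φ(139) = 138.
Divisors of 138: 1, 2, 3, 6, 23, 46, 69, 138.
Repeated squaring: 136^1 ≡ 136, 136^2 ≡ 9, 136^4 ≡ 81, 136^8 ≡ 28, 136^16 ≡ 89, 136^32 ≡ 137, 136^64 ≡ 4, 136^128 ≡ 16 (mod 139).
Test 136^d mod 139 for each divisor d in increasing order:
136^1 ≡ 136
136^2 ≡ 9
136^3 = 136^2·136^1 ≡ 112
136^6 = 136^4·136^2 ≡ 34
136^23 = 136^16·136^4·136^2·136^1 ≡ 96
136^46 = 136^32·136^8·136^4·136^2 ≡ 42
136^69 = 136^64·136^4·136^1 ≡ 1  ← first divisor giving 1
The order is 69.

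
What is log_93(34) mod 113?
75

Baby-step giant-step with step n = ⌈√113⌉ = 11.
Baby steps 93^j mod 113 (j:value) for j=0..10: 0:1, 1:93, 2:61, 3:23, 4:105, 5:47, 6:77, 7:42, 8:64, 9:76, 10:62.
Giant-step multiplier: 93^(-11) ≡ 93^(112-11) = 93^101 ≡ 38 (mod 113).
Giant steps γ_i = 34·38^i mod 113: γ_0=34, γ_1=49, γ_2=54, γ_3=18, γ_4=6, γ_5=2, γ_6=76 (in table at j=9).
x = i·n + j = 6·11 + 9 = 75.
Check: 93^75 ≡ 34 (mod 113).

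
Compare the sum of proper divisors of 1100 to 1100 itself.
abundant

Proper divisors of 1100: sum = 1 + 2 + 4 + 5 + 10 + 11 + 20 + 22 + ... + 110 + 220 + 275 + 550 (17 divisors) = 1504
Since 1504 > 1100, 1100 is abundant.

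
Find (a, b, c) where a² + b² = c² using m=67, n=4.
(4473, 536, 4505)

Euclid's formula: a = m² - n², b = 2mn, c = m² + n²
m = 67, n = 4
a = 67² - 4² = 4489 - 16 = 4473
b = 2 × 67 × 4 = 536
c = 67² + 4² = 4489 + 16 = 4505
Verification: 4473² + 536² = 20007729 + 287296 = 20295025 = 4505² ✓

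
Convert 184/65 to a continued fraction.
[2; 1, 4, 1, 10]

Euclidean algorithm steps:
184 = 2 × 65 + 54
65 = 1 × 54 + 11
54 = 4 × 11 + 10
11 = 1 × 10 + 1
10 = 10 × 1 + 0
Continued fraction: [2; 1, 4, 1, 10]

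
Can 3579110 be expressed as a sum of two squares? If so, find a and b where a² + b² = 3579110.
Not possible

Factorization: 3579110 = 2 × 5 × 71^3
By Fermat: n is sum of two squares iff every prime p ≡ 3 (mod 4) appears to even power.
Prime(s) ≡ 3 (mod 4) with odd exponent: [(71, 3)]
Therefore 3579110 cannot be expressed as a² + b².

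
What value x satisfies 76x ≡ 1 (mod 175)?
76

gcd(76, 175) = 1, so the inverse exists.
Extended Euclidean algorithm on (175, 76):
175 = 2 × 76 + 23  ⟹  23 = (1)·175 + (-2)·76
76 = 3 × 23 + 7  ⟹  7 = (-3)·175 + (7)·76
23 = 3 × 7 + 2  ⟹  2 = (10)·175 + (-23)·76
7 = 3 × 2 + 1  ⟹  1 = (-33)·175 + (76)·76
So (76)·76 ≡ 1 (mod 175), i.e. 76^(-1) ≡ 76 (mod 175).
Check: 76 × 76 = 5776 ≡ 1 (mod 175)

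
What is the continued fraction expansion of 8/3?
[2; 1, 2]

Euclidean algorithm steps:
8 = 2 × 3 + 2
3 = 1 × 2 + 1
2 = 2 × 1 + 0
Continued fraction: [2; 1, 2]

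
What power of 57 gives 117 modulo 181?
156

Baby-step giant-step with step n = ⌈√181⌉ = 14.
Baby steps 57^j mod 181 (j:value) for j=0..13: 0:1, 1:57, 2:172, 3:30, 4:81, 5:92, 6:176, 7:77, 8:45, 9:31, 10:138, 11:83, 12:25, 13:158.
Giant-step multiplier: 57^(-14) ≡ 57^(180-14) = 57^166 ≡ 37 (mod 181).
Giant steps γ_i = 117·37^i mod 181: γ_0=117, γ_1=166, γ_2=169, γ_3=99, γ_4=43, γ_5=143, γ_6=42, γ_7=106, γ_8=121, γ_9=133, γ_10=34, γ_11=172 (in table at j=2).
x = i·n + j = 11·14 + 2 = 156.
Check: 57^156 ≡ 117 (mod 181).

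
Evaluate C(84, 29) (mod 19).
0

Using Lucas' theorem:
Write n=84 and k=29 in base 19:
n in base 19: [4, 8]
k in base 19: [1, 10]
C(84,29) mod 19 = ∏ C(n_i, k_i) mod 19
Digit binomials (mod 19): C(4,1) = 4; C(8,10) = 0 (k_i > n_i)
Product: 4 × 0 = 0 ≡ 0 (mod 19)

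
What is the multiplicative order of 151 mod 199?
99

199 is prime, so ord(151) divides φ(199) = 198.
Divisors of 198: 1, 2, 3, 6, 9, 11, 18, 22, 33, 66, 99, 198.
Repeated squaring: 151^1 ≡ 151, 151^2 ≡ 115, 151^4 ≡ 91, 151^8 ≡ 122, 151^16 ≡ 158, 151^32 ≡ 89, 151^64 ≡ 160, 151^128 ≡ 128 (mod 199).
Test 151^d mod 199 for each divisor d in increasing order:
151^1 ≡ 151
151^2 ≡ 115
151^3 = 151^2·151^1 ≡ 52
151^6 = 151^4·151^2 ≡ 117
151^9 = 151^8·151^1 ≡ 114
151^11 = 151^8·151^2·151^1 ≡ 175
151^18 = 151^16·151^2 ≡ 61
151^22 = 151^16·151^4·151^2 ≡ 178
151^33 = 151^32·151^1 ≡ 106
151^66 = 151^64·151^2 ≡ 92
151^99 = 151^64·151^32·151^2·151^1 ≡ 1  ← first divisor giving 1
The order is 99.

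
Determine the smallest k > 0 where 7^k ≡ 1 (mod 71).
70

71 is prime, so ord(7) divides φ(71) = 70.
Divisors of 70: 1, 2, 5, 7, 10, 14, 35, 70.
Repeated squaring: 7^1 ≡ 7, 7^2 ≡ 49, 7^4 ≡ 58, 7^8 ≡ 27, 7^16 ≡ 19, 7^32 ≡ 6, 7^64 ≡ 36 (mod 71).
Test 7^d mod 71 for each divisor d in increasing order:
7^1 ≡ 7
7^2 ≡ 49
7^5 = 7^4·7^1 ≡ 51
7^7 = 7^4·7^2·7^1 ≡ 14
7^10 = 7^8·7^2 ≡ 45
7^14 = 7^8·7^4·7^2 ≡ 54
7^35 = 7^32·7^2·7^1 ≡ 70
7^70 = 7^64·7^4·7^2 ≡ 1  ← first divisor giving 1
The order is 70.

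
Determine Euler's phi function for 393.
260

393 = 3 × 131
φ(n) = n × ∏(1 - 1/p) for each prime p dividing n
φ(393) = 393 × (1 - 1/3) × (1 - 1/131) = 260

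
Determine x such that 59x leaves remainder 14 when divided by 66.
x ≡ 64 (mod 66)

gcd(59, 66) = 1, which divides 14, so solutions exist.
Find 59^(-1) mod 66 by the extended Euclidean algorithm:
66 = 1 × 59 + 7  ⟹  7 = (1)·66 + (-1)·59
59 = 8 × 7 + 3  ⟹  3 = (-8)·66 + (9)·59
7 = 2 × 3 + 1  ⟹  1 = (17)·66 + (-19)·59
So (-19)·59 ≡ 1 (mod 66), i.e. 59^(-1) ≡ -19 ≡ 47 (mod 66).
x ≡ 47 × 14 = 658 ≡ 64 (mod 66).
Check: 59 × 64 = 3776 ≡ 14 (mod 66).
Unique solution: x ≡ 64 (mod 66)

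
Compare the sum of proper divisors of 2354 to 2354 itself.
deficient

Proper divisors of 2354: sum = 1 + 2 + 11 + 22 + 107 + 214 + 1177 = 1534
Since 1534 < 2354, 2354 is deficient.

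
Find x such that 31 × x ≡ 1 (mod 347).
56

gcd(31, 347) = 1, so the inverse exists.
Extended Euclidean algorithm on (347, 31):
347 = 11 × 31 + 6  ⟹  6 = (1)·347 + (-11)·31
31 = 5 × 6 + 1  ⟹  1 = (-5)·347 + (56)·31
So (56)·31 ≡ 1 (mod 347), i.e. 31^(-1) ≡ 56 (mod 347).
Check: 31 × 56 = 1736 ≡ 1 (mod 347)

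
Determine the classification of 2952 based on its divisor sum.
abundant

Proper divisors of 2952: sum = 1 + 2 + 3 + 4 + 6 + 8 + 9 + 12 + ... + 492 + 738 + 984 + 1476 (23 divisors) = 5238
Since 5238 > 2952, 2952 is abundant.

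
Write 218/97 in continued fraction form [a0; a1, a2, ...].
[2; 4, 24]

Euclidean algorithm steps:
218 = 2 × 97 + 24
97 = 4 × 24 + 1
24 = 24 × 1 + 0
Continued fraction: [2; 4, 24]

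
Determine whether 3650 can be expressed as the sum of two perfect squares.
13² + 59² (a=13, b=59)

Factorization: 3650 = 2 × 5^2 × 73
By Fermat: n is sum of two squares iff every prime p ≡ 3 (mod 4) appears to even power.
All primes ≡ 3 (mod 4) appear to even power.
Search a = 0, 1, 2, … for 3650 - a² a perfect square: first hit at a = 13: 3650 - 169 = 3481 = 59².
3650 = 13² + 59² = 169 + 3481 ✓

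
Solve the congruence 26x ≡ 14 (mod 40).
x ≡ 19 (mod 20)

gcd(26, 40) = 2, which divides 14, so solutions exist.
Divide through by 2: 13x ≡ 7 (mod 20).
Find 13^(-1) mod 20 by the extended Euclidean algorithm:
20 = 1 × 13 + 7  ⟹  7 = (1)·20 + (-1)·13
13 = 1 × 7 + 6  ⟹  6 = (-1)·20 + (2)·13
7 = 1 × 6 + 1  ⟹  1 = (2)·20 + (-3)·13
So (-3)·13 ≡ 1 (mod 20), i.e. 13^(-1) ≡ -3 ≡ 17 (mod 20).
x ≡ 17 × 7 = 119 ≡ 19 (mod 20).
Check: 26 × 19 = 494 ≡ 14 (mod 40).
x ≡ 19 (mod 20), giving 2 solutions mod 40.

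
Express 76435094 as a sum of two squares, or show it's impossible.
Not possible

Factorization: 76435094 = 2 × 17 × 131^3
By Fermat: n is sum of two squares iff every prime p ≡ 3 (mod 4) appears to even power.
Prime(s) ≡ 3 (mod 4) with odd exponent: [(131, 3)]
Therefore 76435094 cannot be expressed as a² + b².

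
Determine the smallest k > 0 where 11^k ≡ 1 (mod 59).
58

59 is prime, so ord(11) divides φ(59) = 58.
Divisors of 58: 1, 2, 29, 58.
Repeated squaring: 11^1 ≡ 11, 11^2 ≡ 3, 11^4 ≡ 9, 11^8 ≡ 22, 11^16 ≡ 12, 11^32 ≡ 26 (mod 59).
Test 11^d mod 59 for each divisor d in increasing order:
11^1 ≡ 11
11^2 ≡ 3
11^29 = 11^16·11^8·11^4·11^1 ≡ 58
11^58 = 11^32·11^16·11^8·11^2 ≡ 1  ← first divisor giving 1
The order is 58.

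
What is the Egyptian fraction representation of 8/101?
1/13 + 1/438 + 1/575094

Greedy algorithm:
8/101: ceiling(101/8) = 13, use 1/13
3/1313: ceiling(1313/3) = 438, use 1/438
1/575094: ceiling(575094/1) = 575094, use 1/575094
Result: 8/101 = 1/13 + 1/438 + 1/575094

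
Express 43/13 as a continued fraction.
[3; 3, 4]

Euclidean algorithm steps:
43 = 3 × 13 + 4
13 = 3 × 4 + 1
4 = 4 × 1 + 0
Continued fraction: [3; 3, 4]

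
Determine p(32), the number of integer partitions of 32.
8349

p(n) counts ways to write n as a sum of positive integers (order ignored).
Euler's pentagonal recurrence: p(k) = p(k-1) + p(k-2) - p(k-5) - p(k-7) + p(k-12) + p(k-15) - ... (offsets j(3j∓1)/2, signs ++--, p(0)=1, p(<0)=0).
DP table for k = 0..31: p(0)=1, p(1)=1, p(2)=2, p(3)=3, p(4)=5, p(5)=7, p(6)=11, p(7)=15, p(8)=22, p(9)=30, p(10)=42, p(11)=56, p(12)=77, p(13)=101, p(14)=135, p(15)=176, p(16)=231, p(17)=297, p(18)=385, p(19)=490, p(20)=627, p(21)=792, p(22)=1002, p(23)=1255, p(24)=1575, p(25)=1958, p(26)=2436, p(27)=3010, p(28)=3718, p(29)=4565, p(30)=5604, p(31)=6842.
Final step: p(32) = p(31) + p(30) - p(27) - p(25) + p(20) + p(17) - p(10) - p(6)
= 6842 + 5604 - 3010 - 1958 + 627 + 297 - 42 - 11
= 8349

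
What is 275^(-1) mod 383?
39

gcd(275, 383) = 1, so the inverse exists.
Extended Euclidean algorithm on (383, 275):
383 = 1 × 275 + 108  ⟹  108 = (1)·383 + (-1)·275
275 = 2 × 108 + 59  ⟹  59 = (-2)·383 + (3)·275
108 = 1 × 59 + 49  ⟹  49 = (3)·383 + (-4)·275
59 = 1 × 49 + 10  ⟹  10 = (-5)·383 + (7)·275
49 = 4 × 10 + 9  ⟹  9 = (23)·383 + (-32)·275
10 = 1 × 9 + 1  ⟹  1 = (-28)·383 + (39)·275
So (39)·275 ≡ 1 (mod 383), i.e. 275^(-1) ≡ 39 (mod 383).
Check: 275 × 39 = 10725 ≡ 1 (mod 383)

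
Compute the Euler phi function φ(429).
240

429 = 3 × 11 × 13
φ(n) = n × ∏(1 - 1/p) for each prime p dividing n
φ(429) = 429 × (1 - 1/3) × (1 - 1/11) × (1 - 1/13) = 240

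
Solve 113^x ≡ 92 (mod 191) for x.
56

Baby-step giant-step with step n = ⌈√191⌉ = 14.
Baby steps 113^j mod 191 (j:value) for j=0..13: 0:1, 1:113, 2:163, 3:83, 4:20, 5:159, 6:13, 7:132, 8:18, 9:124, 10:69, 11:157, 12:169, 13:188.
Giant-step multiplier: 113^(-14) ≡ 113^(190-14) = 113^176 ≡ 40 (mod 191).
Giant steps γ_i = 92·40^i mod 191: γ_0=92, γ_1=51, γ_2=130, γ_3=43, γ_4=1 (in table at j=0).
x = i·n + j = 4·14 + 0 = 56.
Check: 113^56 ≡ 92 (mod 191).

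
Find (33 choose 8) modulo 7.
6

Using Lucas' theorem:
Write n=33 and k=8 in base 7:
n in base 7: [4, 5]
k in base 7: [1, 1]
C(33,8) mod 7 = ∏ C(n_i, k_i) mod 7
Digit binomials (mod 7): C(4,1) = 4; C(5,1) = 5
Product: 4 × 5 = 20 ≡ 6 (mod 7)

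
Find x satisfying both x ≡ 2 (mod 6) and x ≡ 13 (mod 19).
32

Using Chinese Remainder Theorem:
M = 6 × 19 = 114
M1 = 19, M2 = 6
y1 = 19^(-1) mod 6 = 1
y2 = 6^(-1) mod 19 = 16
x = (2×19×1 + 13×6×16) mod 114 = 32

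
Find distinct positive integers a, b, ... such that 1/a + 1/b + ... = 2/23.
1/12 + 1/276

Greedy algorithm:
2/23: ceiling(23/2) = 12, use 1/12
1/276: ceiling(276/1) = 276, use 1/276
Result: 2/23 = 1/12 + 1/276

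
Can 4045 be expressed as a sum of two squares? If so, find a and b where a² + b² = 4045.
18² + 61² (a=18, b=61)

Factorization: 4045 = 5 × 809
By Fermat: n is sum of two squares iff every prime p ≡ 3 (mod 4) appears to even power.
All primes ≡ 3 (mod 4) appear to even power.
Search a = 0, 1, 2, … for 4045 - a² a perfect square: first hit at a = 18: 4045 - 324 = 3721 = 61².
4045 = 18² + 61² = 324 + 3721 ✓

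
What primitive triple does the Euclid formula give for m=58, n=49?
(963, 5684, 5765)

Euclid's formula: a = m² - n², b = 2mn, c = m² + n²
m = 58, n = 49
a = 58² - 49² = 3364 - 2401 = 963
b = 2 × 58 × 49 = 5684
c = 58² + 49² = 3364 + 2401 = 5765
Verification: 963² + 5684² = 927369 + 32307856 = 33235225 = 5765² ✓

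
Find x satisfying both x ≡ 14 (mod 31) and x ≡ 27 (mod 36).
603

Using Chinese Remainder Theorem:
M = 31 × 36 = 1116
M1 = 36, M2 = 31
y1 = 36^(-1) mod 31 = 25
y2 = 31^(-1) mod 36 = 7
x = (14×36×25 + 27×31×7) mod 1116 = 603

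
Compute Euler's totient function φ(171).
108

171 = 3^2 × 19
φ(n) = n × ∏(1 - 1/p) for each prime p dividing n
φ(171) = 171 × (1 - 1/3) × (1 - 1/19) = 108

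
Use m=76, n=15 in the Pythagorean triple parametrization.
(5551, 2280, 6001)

Euclid's formula: a = m² - n², b = 2mn, c = m² + n²
m = 76, n = 15
a = 76² - 15² = 5776 - 225 = 5551
b = 2 × 76 × 15 = 2280
c = 76² + 15² = 5776 + 225 = 6001
Verification: 5551² + 2280² = 30813601 + 5198400 = 36012001 = 6001² ✓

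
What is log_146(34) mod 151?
44

Baby-step giant-step with step n = ⌈√151⌉ = 13.
Baby steps 146^j mod 151 (j:value) for j=0..12: 0:1, 1:146, 2:25, 3:26, 4:21, 5:46, 6:72, 7:93, 8:139, 9:60, 10:2, 11:141, 12:50.
Giant-step multiplier: 146^(-13) ≡ 146^(150-13) = 146^137 ≡ 61 (mod 151).
Giant steps γ_i = 34·61^i mod 151: γ_0=34, γ_1=111, γ_2=127, γ_3=46 (in table at j=5).
x = i·n + j = 3·13 + 5 = 44.
Check: 146^44 ≡ 34 (mod 151).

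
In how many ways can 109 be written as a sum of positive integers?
541946240

p(n) counts ways to write n as a sum of positive integers (order ignored).
Euler's pentagonal recurrence: p(k) = p(k-1) + p(k-2) - p(k-5) - p(k-7) + p(k-12) + p(k-15) - ... (offsets j(3j∓1)/2, signs ++--, p(0)=1, p(<0)=0).
DP table for k = 0..108: p(0)=1, p(1)=1, p(2)=2, p(3)=3, p(4)=5, p(5)=7, p(6)=11, p(7)=15, p(8)=22, p(9)=30, p(10)=42, p(11)=56, p(12)=77, p(13)=101, p(14)=135, p(15)=176, p(16)=231, p(17)=297, p(18)=385, p(19)=490, p(20)=627, p(21)=792, p(22)=1002, p(23)=1255, p(24)=1575, p(25)=1958, p(26)=2436, p(27)=3010, p(28)=3718, p(29)=4565, p(30)=5604, p(31)=6842, p(32)=8349, p(33)=10143, p(34)=12310, p(35)=14883, p(36)=17977, p(37)=21637, p(38)=26015, p(39)=31185, p(40)=37338, p(41)=44583, p(42)=53174, p(43)=63261, p(44)=75175, p(45)=89134, p(46)=105558, p(47)=124754, p(48)=147273, p(49)=173525, p(50)=204226, p(51)=239943, p(52)=281589, p(53)=329931, p(54)=386155, p(55)=451276, p(56)=526823, p(57)=614154, p(58)=715220, p(59)=831820, p(60)=966467, p(61)=1121505, p(62)=1300156, p(63)=1505499, p(64)=1741630, p(65)=2012558, p(66)=2323520, p(67)=2679689, p(68)=3087735, p(69)=3554345, p(70)=4087968, p(71)=4697205, p(72)=5392783, p(73)=6185689, p(74)=7089500, p(75)=8118264, p(76)=9289091, p(77)=10619863, p(78)=12132164, p(79)=13848650, p(80)=15796476, p(81)=18004327, p(82)=20506255, p(83)=23338469, p(84)=26543660, p(85)=30167357, p(86)=34262962, p(87)=38887673, p(88)=44108109, p(89)=49995925, p(90)=56634173, p(91)=64112359, p(92)=72533807, p(93)=82010177, p(94)=92669720, p(95)=104651419, p(96)=118114304, p(97)=133230930, p(98)=150198136, p(99)=169229875, p(100)=190569292, p(101)=214481126, p(102)=241265379, p(103)=271248950, p(104)=304801365, p(105)=342325709, p(106)=384276336, p(107)=431149389, p(108)=483502844.
Final step: p(109) = p(108) + p(107) - p(104) - p(102) + p(97) + p(94) - p(87) - p(83) + p(74) + p(69) - p(58) - p(52) + p(39) + p(32) - p(17) - p(9)
= 483502844 + 431149389 - 304801365 - 241265379 + 133230930 + 92669720 - 38887673 - 23338469 + 7089500 + 3554345 - 715220 - 281589 + 31185 + 8349 - 297 - 30
= 541946240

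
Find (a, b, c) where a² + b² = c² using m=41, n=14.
(1485, 1148, 1877)

Euclid's formula: a = m² - n², b = 2mn, c = m² + n²
m = 41, n = 14
a = 41² - 14² = 1681 - 196 = 1485
b = 2 × 41 × 14 = 1148
c = 41² + 14² = 1681 + 196 = 1877
Verification: 1485² + 1148² = 2205225 + 1317904 = 3523129 = 1877² ✓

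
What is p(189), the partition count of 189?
1527273599625

p(n) counts ways to write n as a sum of positive integers (order ignored).
Euler's pentagonal recurrence: p(k) = p(k-1) + p(k-2) - p(k-5) - p(k-7) + p(k-12) + p(k-15) - ... (offsets j(3j∓1)/2, signs ++--, p(0)=1, p(<0)=0).
DP table for k = 0..188: p(0)=1, p(1)=1, p(2)=2, p(3)=3, p(4)=5, p(5)=7, p(6)=11, p(7)=15, p(8)=22, p(9)=30, p(10)=42, p(11)=56, p(12)=77, p(13)=101, p(14)=135, p(15)=176, p(16)=231, p(17)=297, p(18)=385, p(19)=490, p(20)=627, p(21)=792, p(22)=1002, p(23)=1255, p(24)=1575, p(25)=1958, p(26)=2436, p(27)=3010, p(28)=3718, p(29)=4565, p(30)=5604, p(31)=6842, p(32)=8349, p(33)=10143, p(34)=12310, p(35)=14883, p(36)=17977, p(37)=21637, p(38)=26015, p(39)=31185, p(40)=37338, p(41)=44583, p(42)=53174, p(43)=63261, p(44)=75175, p(45)=89134, p(46)=105558, p(47)=124754, p(48)=147273, p(49)=173525, p(50)=204226, p(51)=239943, p(52)=281589, p(53)=329931, p(54)=386155, p(55)=451276, p(56)=526823, p(57)=614154, p(58)=715220, p(59)=831820, p(60)=966467, p(61)=1121505, p(62)=1300156, p(63)=1505499, p(64)=1741630, p(65)=2012558, p(66)=2323520, p(67)=2679689, p(68)=3087735, p(69)=3554345, p(70)=4087968, p(71)=4697205, p(72)=5392783, p(73)=6185689, p(74)=7089500, p(75)=8118264, p(76)=9289091, p(77)=10619863, p(78)=12132164, p(79)=13848650, p(80)=15796476, p(81)=18004327, p(82)=20506255, p(83)=23338469, p(84)=26543660, p(85)=30167357, p(86)=34262962, p(87)=38887673, p(88)=44108109, p(89)=49995925, p(90)=56634173, p(91)=64112359, p(92)=72533807, p(93)=82010177, p(94)=92669720, p(95)=104651419, p(96)=118114304, p(97)=133230930, p(98)=150198136, p(99)=169229875, p(100)=190569292, p(101)=214481126, p(102)=241265379, p(103)=271248950, p(104)=304801365, p(105)=342325709, p(106)=384276336, p(107)=431149389, p(108)=483502844, p(109)=541946240, p(110)=607163746, p(111)=679903203, p(112)=761002156, p(113)=851376628, p(114)=952050665, p(115)=1064144451, p(116)=1188908248, p(117)=1327710076, p(118)=1482074143, p(119)=1653668665, p(120)=1844349560, p(121)=2056148051, p(122)=2291320912, p(123)=2552338241, p(124)=2841940500, p(125)=3163127352, p(126)=3519222692, p(127)=3913864295, p(128)=4351078600, p(129)=4835271870, p(130)=5371315400, p(131)=5964539504, p(132)=6620830889, p(133)=7346629512, p(134)=8149040695, p(135)=9035836076, p(136)=10015581680, p(137)=11097645016, p(138)=12292341831, p(139)=13610949895, p(140)=15065878135, p(141)=16670689208, p(142)=18440293320, p(143)=20390982757, p(144)=22540654445, p(145)=24908858009, p(146)=27517052599, p(147)=30388671978, p(148)=33549419497, p(149)=37027355200, p(150)=40853235313, p(151)=45060624582, p(152)=49686288421, p(153)=54770336324, p(154)=60356673280, p(155)=66493182097, p(156)=73232243759, p(157)=80630964769, p(158)=88751778802, p(159)=97662728555, p(160)=107438159466, p(161)=118159068427, p(162)=129913904637, p(163)=142798995930, p(164)=156919475295, p(165)=172389800255, p(166)=189334822579, p(167)=207890420102, p(168)=228204732751, p(169)=250438925115, p(170)=274768617130, p(171)=301384802048, p(172)=330495499613, p(173)=362326859895, p(174)=397125074750, p(175)=435157697830, p(176)=476715857290, p(177)=522115831195, p(178)=571701605655, p(179)=625846753120, p(180)=684957390936, p(181)=749474411781, p(182)=819876908323, p(183)=896684817527, p(184)=980462880430, p(185)=1071823774337, p(186)=1171432692373, p(187)=1280011042268, p(188)=1398341745571.
Final step: p(189) = p(188) + p(187) - p(184) - p(182) + p(177) + p(174) - p(167) - p(163) + p(154) + p(149) - p(138) - p(132) + p(119) + p(112) - p(97) - p(89) + p(72) + p(63) - p(44) - p(34) + p(13) + p(2)
= 1398341745571 + 1280011042268 - 980462880430 - 819876908323 + 522115831195 + 397125074750 - 207890420102 - 142798995930 + 60356673280 + 37027355200 - 12292341831 - 6620830889 + 1653668665 + 761002156 - 133230930 - 49995925 + 5392783 + 1505499 - 75175 - 12310 + 101 + 2
= 1527273599625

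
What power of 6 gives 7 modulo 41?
39

Baby-step giant-step with step n = ⌈√41⌉ = 7.
Baby steps 6^j mod 41 (j:value) for j=0..6: 0:1, 1:6, 2:36, 3:11, 4:25, 5:27, 6:39.
Giant-step multiplier: 6^(-7) ≡ 6^(40-7) = 6^33 ≡ 17 (mod 41).
Giant steps γ_i = 7·17^i mod 41: γ_0=7, γ_1=37, γ_2=14, γ_3=33, γ_4=28, γ_5=25 (in table at j=4).
x = i·n + j = 5·7 + 4 = 39.
Check: 6^39 ≡ 7 (mod 41).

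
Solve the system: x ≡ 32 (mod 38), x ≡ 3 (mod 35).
108

Using Chinese Remainder Theorem:
M = 38 × 35 = 1330
M1 = 35, M2 = 38
y1 = 35^(-1) mod 38 = 25
y2 = 38^(-1) mod 35 = 12
x = (32×35×25 + 3×38×12) mod 1330 = 108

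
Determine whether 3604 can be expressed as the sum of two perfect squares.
2² + 60² (a=2, b=60)

Factorization: 3604 = 2^2 × 17 × 53
By Fermat: n is sum of two squares iff every prime p ≡ 3 (mod 4) appears to even power.
All primes ≡ 3 (mod 4) appear to even power.
Search a = 0, 1, 2, … for 3604 - a² a perfect square: first hit at a = 2: 3604 - 4 = 3600 = 60².
3604 = 2² + 60² = 4 + 3600 ✓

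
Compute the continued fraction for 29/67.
[0; 2, 3, 4, 2]

Euclidean algorithm steps:
29 = 0 × 67 + 29
67 = 2 × 29 + 9
29 = 3 × 9 + 2
9 = 4 × 2 + 1
2 = 2 × 1 + 0
Continued fraction: [0; 2, 3, 4, 2]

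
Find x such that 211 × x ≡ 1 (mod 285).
181

gcd(211, 285) = 1, so the inverse exists.
Extended Euclidean algorithm on (285, 211):
285 = 1 × 211 + 74  ⟹  74 = (1)·285 + (-1)·211
211 = 2 × 74 + 63  ⟹  63 = (-2)·285 + (3)·211
74 = 1 × 63 + 11  ⟹  11 = (3)·285 + (-4)·211
63 = 5 × 11 + 8  ⟹  8 = (-17)·285 + (23)·211
11 = 1 × 8 + 3  ⟹  3 = (20)·285 + (-27)·211
8 = 2 × 3 + 2  ⟹  2 = (-57)·285 + (77)·211
3 = 1 × 2 + 1  ⟹  1 = (77)·285 + (-104)·211
So (-104)·211 ≡ 1 (mod 285), i.e. 211^(-1) ≡ -104 ≡ 181 (mod 285).
Check: 211 × 181 = 38191 ≡ 1 (mod 285)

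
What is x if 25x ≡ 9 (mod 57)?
x ≡ 30 (mod 57)

gcd(25, 57) = 1, which divides 9, so solutions exist.
Find 25^(-1) mod 57 by the extended Euclidean algorithm:
57 = 2 × 25 + 7  ⟹  7 = (1)·57 + (-2)·25
25 = 3 × 7 + 4  ⟹  4 = (-3)·57 + (7)·25
7 = 1 × 4 + 3  ⟹  3 = (4)·57 + (-9)·25
4 = 1 × 3 + 1  ⟹  1 = (-7)·57 + (16)·25
So (16)·25 ≡ 1 (mod 57), i.e. 25^(-1) ≡ 16 (mod 57).
x ≡ 16 × 9 = 144 ≡ 30 (mod 57).
Check: 25 × 30 = 750 ≡ 9 (mod 57).
Unique solution: x ≡ 30 (mod 57)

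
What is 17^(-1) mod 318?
131

gcd(17, 318) = 1, so the inverse exists.
Extended Euclidean algorithm on (318, 17):
318 = 18 × 17 + 12  ⟹  12 = (1)·318 + (-18)·17
17 = 1 × 12 + 5  ⟹  5 = (-1)·318 + (19)·17
12 = 2 × 5 + 2  ⟹  2 = (3)·318 + (-56)·17
5 = 2 × 2 + 1  ⟹  1 = (-7)·318 + (131)·17
So (131)·17 ≡ 1 (mod 318), i.e. 17^(-1) ≡ 131 (mod 318).
Check: 17 × 131 = 2227 ≡ 1 (mod 318)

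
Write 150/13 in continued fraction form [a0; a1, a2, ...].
[11; 1, 1, 6]

Euclidean algorithm steps:
150 = 11 × 13 + 7
13 = 1 × 7 + 6
7 = 1 × 6 + 1
6 = 6 × 1 + 0
Continued fraction: [11; 1, 1, 6]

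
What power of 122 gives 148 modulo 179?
163

Baby-step giant-step with step n = ⌈√179⌉ = 14.
Baby steps 122^j mod 179 (j:value) for j=0..13: 0:1, 1:122, 2:27, 3:72, 4:13, 5:154, 6:172, 7:41, 8:169, 9:33, 10:88, 11:175, 12:49, 13:71.
Giant-step multiplier: 122^(-14) ≡ 122^(178-14) = 122^164 ≡ 156 (mod 179).
Giant steps γ_i = 148·156^i mod 179: γ_0=148, γ_1=176, γ_2=69, γ_3=24, γ_4=164, γ_5=166, γ_6=120, γ_7=104, γ_8=114, γ_9=63, γ_10=162, γ_11=33 (in table at j=9).
x = i·n + j = 11·14 + 9 = 163.
Check: 122^163 ≡ 148 (mod 179).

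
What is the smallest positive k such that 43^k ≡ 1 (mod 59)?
58

59 is prime, so ord(43) divides φ(59) = 58.
Divisors of 58: 1, 2, 29, 58.
Repeated squaring: 43^1 ≡ 43, 43^2 ≡ 20, 43^4 ≡ 46, 43^8 ≡ 51, 43^16 ≡ 5, 43^32 ≡ 25 (mod 59).
Test 43^d mod 59 for each divisor d in increasing order:
43^1 ≡ 43
43^2 ≡ 20
43^29 = 43^16·43^8·43^4·43^1 ≡ 58
43^58 = 43^32·43^16·43^8·43^2 ≡ 1  ← first divisor giving 1
The order is 58.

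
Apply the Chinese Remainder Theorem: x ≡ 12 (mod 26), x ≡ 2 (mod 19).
116

Using Chinese Remainder Theorem:
M = 26 × 19 = 494
M1 = 19, M2 = 26
y1 = 19^(-1) mod 26 = 11
y2 = 26^(-1) mod 19 = 11
x = (12×19×11 + 2×26×11) mod 494 = 116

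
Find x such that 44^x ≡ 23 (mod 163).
63

Baby-step giant-step with step n = ⌈√163⌉ = 13.
Baby steps 44^j mod 163 (j:value) for j=0..12: 0:1, 1:44, 2:143, 3:98, 4:74, 5:159, 6:150, 7:80, 8:97, 9:30, 10:16, 11:52, 12:6.
Giant-step multiplier: 44^(-13) ≡ 44^(162-13) = 44^149 ≡ 92 (mod 163).
Giant steps γ_i = 23·92^i mod 163: γ_0=23, γ_1=160, γ_2=50, γ_3=36, γ_4=52 (in table at j=11).
x = i·n + j = 4·13 + 11 = 63.
Check: 44^63 ≡ 23 (mod 163).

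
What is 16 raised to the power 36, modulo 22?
16

Repeated squaring. Binary of 36 = 100100.
16^1 ≡ 16 (mod 22); 16^2 ≡ 14 (mod 22); 16^4 ≡ 20 (mod 22); 16^8 ≡ 4 (mod 22); 16^16 ≡ 16 (mod 22); 16^32 ≡ 14 (mod 22)
16^36 = 16^4 × 16^32 ≡ 16 (mod 22)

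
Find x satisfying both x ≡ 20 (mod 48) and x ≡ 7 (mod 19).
596

Using Chinese Remainder Theorem:
M = 48 × 19 = 912
M1 = 19, M2 = 48
y1 = 19^(-1) mod 48 = 43
y2 = 48^(-1) mod 19 = 2
x = (20×19×43 + 7×48×2) mod 912 = 596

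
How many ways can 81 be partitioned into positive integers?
18004327

p(n) counts ways to write n as a sum of positive integers (order ignored).
Euler's pentagonal recurrence: p(k) = p(k-1) + p(k-2) - p(k-5) - p(k-7) + p(k-12) + p(k-15) - ... (offsets j(3j∓1)/2, signs ++--, p(0)=1, p(<0)=0).
DP table for k = 0..80: p(0)=1, p(1)=1, p(2)=2, p(3)=3, p(4)=5, p(5)=7, p(6)=11, p(7)=15, p(8)=22, p(9)=30, p(10)=42, p(11)=56, p(12)=77, p(13)=101, p(14)=135, p(15)=176, p(16)=231, p(17)=297, p(18)=385, p(19)=490, p(20)=627, p(21)=792, p(22)=1002, p(23)=1255, p(24)=1575, p(25)=1958, p(26)=2436, p(27)=3010, p(28)=3718, p(29)=4565, p(30)=5604, p(31)=6842, p(32)=8349, p(33)=10143, p(34)=12310, p(35)=14883, p(36)=17977, p(37)=21637, p(38)=26015, p(39)=31185, p(40)=37338, p(41)=44583, p(42)=53174, p(43)=63261, p(44)=75175, p(45)=89134, p(46)=105558, p(47)=124754, p(48)=147273, p(49)=173525, p(50)=204226, p(51)=239943, p(52)=281589, p(53)=329931, p(54)=386155, p(55)=451276, p(56)=526823, p(57)=614154, p(58)=715220, p(59)=831820, p(60)=966467, p(61)=1121505, p(62)=1300156, p(63)=1505499, p(64)=1741630, p(65)=2012558, p(66)=2323520, p(67)=2679689, p(68)=3087735, p(69)=3554345, p(70)=4087968, p(71)=4697205, p(72)=5392783, p(73)=6185689, p(74)=7089500, p(75)=8118264, p(76)=9289091, p(77)=10619863, p(78)=12132164, p(79)=13848650, p(80)=15796476.
Final step: p(81) = p(80) + p(79) - p(76) - p(74) + p(69) + p(66) - p(59) - p(55) + p(46) + p(41) - p(30) - p(24) + p(11) + p(4)
= 15796476 + 13848650 - 9289091 - 7089500 + 3554345 + 2323520 - 831820 - 451276 + 105558 + 44583 - 5604 - 1575 + 56 + 5
= 18004327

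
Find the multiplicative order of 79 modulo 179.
178

179 is prime, so ord(79) divides φ(179) = 178.
Divisors of 178: 1, 2, 89, 178.
Repeated squaring: 79^1 ≡ 79, 79^2 ≡ 155, 79^4 ≡ 39, 79^8 ≡ 89, 79^16 ≡ 45, 79^32 ≡ 56, 79^64 ≡ 93, 79^128 ≡ 57 (mod 179).
Test 79^d mod 179 for each divisor d in increasing order:
79^1 ≡ 79
79^2 ≡ 155
79^89 = 79^64·79^16·79^8·79^1 ≡ 178
79^178 = 79^128·79^32·79^16·79^2 ≡ 1  ← first divisor giving 1
The order is 178.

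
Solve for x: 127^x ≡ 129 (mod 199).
133

Baby-step giant-step with step n = ⌈√199⌉ = 15.
Baby steps 127^j mod 199 (j:value) for j=0..14: 0:1, 1:127, 2:10, 3:76, 4:100, 5:163, 6:5, 7:38, 8:50, 9:181, 10:102, 11:19, 12:25, 13:190, 14:51.
Giant-step multiplier: 127^(-15) ≡ 127^(198-15) = 127^183 ≡ 42 (mod 199).
Giant steps γ_i = 129·42^i mod 199: γ_0=129, γ_1=45, γ_2=99, γ_3=178, γ_4=113, γ_5=169, γ_6=133, γ_7=14, γ_8=190 (in table at j=13).
x = i·n + j = 8·15 + 13 = 133.
Check: 127^133 ≡ 129 (mod 199).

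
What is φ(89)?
88

89 = 89
φ(n) = n × ∏(1 - 1/p) for each prime p dividing n
φ(89) = 89 × (1 - 1/89) = 88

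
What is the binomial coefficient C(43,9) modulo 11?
10

Using Lucas' theorem:
Write n=43 and k=9 in base 11:
n in base 11: [3, 10]
k in base 11: [0, 9]
C(43,9) mod 11 = ∏ C(n_i, k_i) mod 11
Digit binomials (mod 11): C(3,0) = 1; C(10,9) = 10
Product: 1 × 10 = 10 ≡ 10 (mod 11)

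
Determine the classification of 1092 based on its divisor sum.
abundant

Proper divisors of 1092: sum = 1 + 2 + 3 + 4 + 6 + 7 + 12 + 13 + ... + 182 + 273 + 364 + 546 (23 divisors) = 2044
Since 2044 > 1092, 1092 is abundant.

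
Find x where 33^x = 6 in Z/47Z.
44

Baby-step giant-step with step n = ⌈√47⌉ = 7.
Baby steps 33^j mod 47 (j:value) for j=0..6: 0:1, 1:33, 2:8, 3:29, 4:17, 5:44, 6:42.
Giant-step multiplier: 33^(-7) ≡ 33^(46-7) = 33^39 ≡ 45 (mod 47).
Giant steps γ_i = 6·45^i mod 47: γ_0=6, γ_1=35, γ_2=24, γ_3=46, γ_4=2, γ_5=43, γ_6=8 (in table at j=2).
x = i·n + j = 6·7 + 2 = 44.
Check: 33^44 ≡ 6 (mod 47).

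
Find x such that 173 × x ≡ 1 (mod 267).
71

gcd(173, 267) = 1, so the inverse exists.
Extended Euclidean algorithm on (267, 173):
267 = 1 × 173 + 94  ⟹  94 = (1)·267 + (-1)·173
173 = 1 × 94 + 79  ⟹  79 = (-1)·267 + (2)·173
94 = 1 × 79 + 15  ⟹  15 = (2)·267 + (-3)·173
79 = 5 × 15 + 4  ⟹  4 = (-11)·267 + (17)·173
15 = 3 × 4 + 3  ⟹  3 = (35)·267 + (-54)·173
4 = 1 × 3 + 1  ⟹  1 = (-46)·267 + (71)·173
So (71)·173 ≡ 1 (mod 267), i.e. 173^(-1) ≡ 71 (mod 267).
Check: 173 × 71 = 12283 ≡ 1 (mod 267)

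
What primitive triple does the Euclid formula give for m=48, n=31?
(1343, 2976, 3265)

Euclid's formula: a = m² - n², b = 2mn, c = m² + n²
m = 48, n = 31
a = 48² - 31² = 2304 - 961 = 1343
b = 2 × 48 × 31 = 2976
c = 48² + 31² = 2304 + 961 = 3265
Verification: 1343² + 2976² = 1803649 + 8856576 = 10660225 = 3265² ✓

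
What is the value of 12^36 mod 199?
63

Repeated squaring. Binary of 36 = 100100.
12^1 ≡ 12 (mod 199); 12^2 ≡ 144 (mod 199); 12^4 ≡ 40 (mod 199); 12^8 ≡ 8 (mod 199); 12^16 ≡ 64 (mod 199); 12^32 ≡ 116 (mod 199)
12^36 = 12^4 × 12^32 ≡ 63 (mod 199)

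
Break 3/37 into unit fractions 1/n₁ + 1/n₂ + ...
1/13 + 1/241 + 1/115921

Greedy algorithm:
3/37: ceiling(37/3) = 13, use 1/13
2/481: ceiling(481/2) = 241, use 1/241
1/115921: ceiling(115921/1) = 115921, use 1/115921
Result: 3/37 = 1/13 + 1/241 + 1/115921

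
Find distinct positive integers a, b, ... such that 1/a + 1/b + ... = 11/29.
1/3 + 1/22 + 1/1914

Greedy algorithm:
11/29: ceiling(29/11) = 3, use 1/3
4/87: ceiling(87/4) = 22, use 1/22
1/1914: ceiling(1914/1) = 1914, use 1/1914
Result: 11/29 = 1/3 + 1/22 + 1/1914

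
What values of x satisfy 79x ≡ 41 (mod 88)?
x ≡ 15 (mod 88)

gcd(79, 88) = 1, which divides 41, so solutions exist.
Find 79^(-1) mod 88 by the extended Euclidean algorithm:
88 = 1 × 79 + 9  ⟹  9 = (1)·88 + (-1)·79
79 = 8 × 9 + 7  ⟹  7 = (-8)·88 + (9)·79
9 = 1 × 7 + 2  ⟹  2 = (9)·88 + (-10)·79
7 = 3 × 2 + 1  ⟹  1 = (-35)·88 + (39)·79
So (39)·79 ≡ 1 (mod 88), i.e. 79^(-1) ≡ 39 (mod 88).
x ≡ 39 × 41 = 1599 ≡ 15 (mod 88).
Check: 79 × 15 = 1185 ≡ 41 (mod 88).
Unique solution: x ≡ 15 (mod 88)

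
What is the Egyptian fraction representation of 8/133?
1/17 + 1/754 + 1/1704794

Greedy algorithm:
8/133: ceiling(133/8) = 17, use 1/17
3/2261: ceiling(2261/3) = 754, use 1/754
1/1704794: ceiling(1704794/1) = 1704794, use 1/1704794
Result: 8/133 = 1/17 + 1/754 + 1/1704794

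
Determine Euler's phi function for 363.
220

363 = 3 × 11^2
φ(n) = n × ∏(1 - 1/p) for each prime p dividing n
φ(363) = 363 × (1 - 1/3) × (1 - 1/11) = 220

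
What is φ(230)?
88

230 = 2 × 5 × 23
φ(n) = n × ∏(1 - 1/p) for each prime p dividing n
φ(230) = 230 × (1 - 1/2) × (1 - 1/5) × (1 - 1/23) = 88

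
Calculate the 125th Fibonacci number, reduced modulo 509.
44

Matrix identity: Q^n = [[F_(n+1), F_n], [F_n, F_(n-1)]] with Q = [[1,1],[1,0]].
n = 125 = 1111101₂. Square-and-multiply, entries mod 509:
Q^1 = [[1,1],[1,0]]
Q^3 = (Q^1)²·Q = [[3,2],[2,1]]
Q^7 = (Q^3)²·Q = [[21,13],[13,8]]
Q^15 = (Q^7)²·Q = [[478,101],[101,377]]
Q^31 = (Q^15)²·Q = [[298,473],[473,334]]
Q^62 = (Q^31)² = [[7,153],[153,363]]
Q^125 = (Q^62)²·Q = [[155,44],[44,111]]
F_125 mod 509 = Q^125[0][1] = 44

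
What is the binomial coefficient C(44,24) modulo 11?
0

Using Lucas' theorem:
Write n=44 and k=24 in base 11:
n in base 11: [4, 0]
k in base 11: [2, 2]
C(44,24) mod 11 = ∏ C(n_i, k_i) mod 11
Digit binomials (mod 11): C(4,2) = 6; C(0,2) = 0 (k_i > n_i)
Product: 6 × 0 = 0 ≡ 0 (mod 11)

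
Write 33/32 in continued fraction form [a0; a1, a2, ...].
[1; 32]

Euclidean algorithm steps:
33 = 1 × 32 + 1
32 = 32 × 1 + 0
Continued fraction: [1; 32]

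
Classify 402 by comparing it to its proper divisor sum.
abundant

Proper divisors of 402: sum = 1 + 2 + 3 + 6 + 67 + 134 + 201 = 414
Since 414 > 402, 402 is abundant.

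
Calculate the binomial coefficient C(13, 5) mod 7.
6

Using Lucas' theorem:
Write n=13 and k=5 in base 7:
n in base 7: [1, 6]
k in base 7: [0, 5]
C(13,5) mod 7 = ∏ C(n_i, k_i) mod 7
Digit binomials (mod 7): C(1,0) = 1; C(6,5) = 6
Product: 1 × 6 = 6 ≡ 6 (mod 7)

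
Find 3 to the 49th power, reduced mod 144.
99

Repeated squaring. Binary of 49 = 110001.
3^1 ≡ 3 (mod 144); 3^2 ≡ 9 (mod 144); 3^4 ≡ 81 (mod 144); 3^8 ≡ 81 (mod 144); 3^16 ≡ 81 (mod 144); 3^32 ≡ 81 (mod 144)
3^49 = 3^1 × 3^16 × 3^32 ≡ 99 (mod 144)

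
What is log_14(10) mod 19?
5

Baby-step giant-step with step n = ⌈√19⌉ = 5.
Baby steps 14^j mod 19 (j:value) for j=0..4: 0:1, 1:14, 2:6, 3:8, 4:17.
Giant-step multiplier: 14^(-5) ≡ 14^(18-5) = 14^13 ≡ 2 (mod 19).
Giant steps γ_i = 10·2^i mod 19: γ_0=10, γ_1=1 (in table at j=0).
x = i·n + j = 1·5 + 0 = 5.
Check: 14^5 ≡ 10 (mod 19).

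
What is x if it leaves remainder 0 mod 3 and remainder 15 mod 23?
15

Using Chinese Remainder Theorem:
M = 3 × 23 = 69
M1 = 23, M2 = 3
y1 = 23^(-1) mod 3 = 2
y2 = 3^(-1) mod 23 = 8
x = (0×23×2 + 15×3×8) mod 69 = 15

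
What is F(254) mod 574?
377

Matrix identity: Q^n = [[F_(n+1), F_n], [F_n, F_(n-1)]] with Q = [[1,1],[1,0]].
n = 254 = 11111110₂. Square-and-multiply, entries mod 574:
Q^1 = [[1,1],[1,0]]
Q^3 = (Q^1)²·Q = [[3,2],[2,1]]
Q^7 = (Q^3)²·Q = [[21,13],[13,8]]
Q^15 = (Q^7)²·Q = [[413,36],[36,377]]
Q^31 = (Q^15)²·Q = [[553,239],[239,314]]
Q^63 = (Q^31)²·Q = [[161,162],[162,573]]
Q^127 = (Q^63)²·Q = [[21,505],[505,90]]
Q^254 = (Q^127)² = [[36,377],[377,233]]
F_254 mod 574 = Q^254[0][1] = 377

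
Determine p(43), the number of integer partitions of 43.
63261

p(n) counts ways to write n as a sum of positive integers (order ignored).
Euler's pentagonal recurrence: p(k) = p(k-1) + p(k-2) - p(k-5) - p(k-7) + p(k-12) + p(k-15) - ... (offsets j(3j∓1)/2, signs ++--, p(0)=1, p(<0)=0).
DP table for k = 0..42: p(0)=1, p(1)=1, p(2)=2, p(3)=3, p(4)=5, p(5)=7, p(6)=11, p(7)=15, p(8)=22, p(9)=30, p(10)=42, p(11)=56, p(12)=77, p(13)=101, p(14)=135, p(15)=176, p(16)=231, p(17)=297, p(18)=385, p(19)=490, p(20)=627, p(21)=792, p(22)=1002, p(23)=1255, p(24)=1575, p(25)=1958, p(26)=2436, p(27)=3010, p(28)=3718, p(29)=4565, p(30)=5604, p(31)=6842, p(32)=8349, p(33)=10143, p(34)=12310, p(35)=14883, p(36)=17977, p(37)=21637, p(38)=26015, p(39)=31185, p(40)=37338, p(41)=44583, p(42)=53174.
Final step: p(43) = p(42) + p(41) - p(38) - p(36) + p(31) + p(28) - p(21) - p(17) + p(8) + p(3)
= 53174 + 44583 - 26015 - 17977 + 6842 + 3718 - 792 - 297 + 22 + 3
= 63261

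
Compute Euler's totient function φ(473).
420

473 = 11 × 43
φ(n) = n × ∏(1 - 1/p) for each prime p dividing n
φ(473) = 473 × (1 - 1/11) × (1 - 1/43) = 420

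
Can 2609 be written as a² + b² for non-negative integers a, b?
20² + 47² (a=20, b=47)

Factorization: 2609 = 2609
By Fermat: n is sum of two squares iff every prime p ≡ 3 (mod 4) appears to even power.
All primes ≡ 3 (mod 4) appear to even power.
Search a = 0, 1, 2, … for 2609 - a² a perfect square: first hit at a = 20: 2609 - 400 = 2209 = 47².
2609 = 20² + 47² = 400 + 2209 ✓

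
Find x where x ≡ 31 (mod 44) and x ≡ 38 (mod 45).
1703

Using Chinese Remainder Theorem:
M = 44 × 45 = 1980
M1 = 45, M2 = 44
y1 = 45^(-1) mod 44 = 1
y2 = 44^(-1) mod 45 = 44
x = (31×45×1 + 38×44×44) mod 1980 = 1703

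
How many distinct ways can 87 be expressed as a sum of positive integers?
38887673

p(n) counts ways to write n as a sum of positive integers (order ignored).
Euler's pentagonal recurrence: p(k) = p(k-1) + p(k-2) - p(k-5) - p(k-7) + p(k-12) + p(k-15) - ... (offsets j(3j∓1)/2, signs ++--, p(0)=1, p(<0)=0).
DP table for k = 0..86: p(0)=1, p(1)=1, p(2)=2, p(3)=3, p(4)=5, p(5)=7, p(6)=11, p(7)=15, p(8)=22, p(9)=30, p(10)=42, p(11)=56, p(12)=77, p(13)=101, p(14)=135, p(15)=176, p(16)=231, p(17)=297, p(18)=385, p(19)=490, p(20)=627, p(21)=792, p(22)=1002, p(23)=1255, p(24)=1575, p(25)=1958, p(26)=2436, p(27)=3010, p(28)=3718, p(29)=4565, p(30)=5604, p(31)=6842, p(32)=8349, p(33)=10143, p(34)=12310, p(35)=14883, p(36)=17977, p(37)=21637, p(38)=26015, p(39)=31185, p(40)=37338, p(41)=44583, p(42)=53174, p(43)=63261, p(44)=75175, p(45)=89134, p(46)=105558, p(47)=124754, p(48)=147273, p(49)=173525, p(50)=204226, p(51)=239943, p(52)=281589, p(53)=329931, p(54)=386155, p(55)=451276, p(56)=526823, p(57)=614154, p(58)=715220, p(59)=831820, p(60)=966467, p(61)=1121505, p(62)=1300156, p(63)=1505499, p(64)=1741630, p(65)=2012558, p(66)=2323520, p(67)=2679689, p(68)=3087735, p(69)=3554345, p(70)=4087968, p(71)=4697205, p(72)=5392783, p(73)=6185689, p(74)=7089500, p(75)=8118264, p(76)=9289091, p(77)=10619863, p(78)=12132164, p(79)=13848650, p(80)=15796476, p(81)=18004327, p(82)=20506255, p(83)=23338469, p(84)=26543660, p(85)=30167357, p(86)=34262962.
Final step: p(87) = p(86) + p(85) - p(82) - p(80) + p(75) + p(72) - p(65) - p(61) + p(52) + p(47) - p(36) - p(30) + p(17) + p(10)
= 34262962 + 30167357 - 20506255 - 15796476 + 8118264 + 5392783 - 2012558 - 1121505 + 281589 + 124754 - 17977 - 5604 + 297 + 42
= 38887673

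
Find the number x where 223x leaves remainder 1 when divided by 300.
187

gcd(223, 300) = 1, so the inverse exists.
Extended Euclidean algorithm on (300, 223):
300 = 1 × 223 + 77  ⟹  77 = (1)·300 + (-1)·223
223 = 2 × 77 + 69  ⟹  69 = (-2)·300 + (3)·223
77 = 1 × 69 + 8  ⟹  8 = (3)·300 + (-4)·223
69 = 8 × 8 + 5  ⟹  5 = (-26)·300 + (35)·223
8 = 1 × 5 + 3  ⟹  3 = (29)·300 + (-39)·223
5 = 1 × 3 + 2  ⟹  2 = (-55)·300 + (74)·223
3 = 1 × 2 + 1  ⟹  1 = (84)·300 + (-113)·223
So (-113)·223 ≡ 1 (mod 300), i.e. 223^(-1) ≡ -113 ≡ 187 (mod 300).
Check: 223 × 187 = 41701 ≡ 1 (mod 300)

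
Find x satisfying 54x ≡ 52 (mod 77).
x ≡ 58 (mod 77)

gcd(54, 77) = 1, which divides 52, so solutions exist.
Find 54^(-1) mod 77 by the extended Euclidean algorithm:
77 = 1 × 54 + 23  ⟹  23 = (1)·77 + (-1)·54
54 = 2 × 23 + 8  ⟹  8 = (-2)·77 + (3)·54
23 = 2 × 8 + 7  ⟹  7 = (5)·77 + (-7)·54
8 = 1 × 7 + 1  ⟹  1 = (-7)·77 + (10)·54
So (10)·54 ≡ 1 (mod 77), i.e. 54^(-1) ≡ 10 (mod 77).
x ≡ 10 × 52 = 520 ≡ 58 (mod 77).
Check: 54 × 58 = 3132 ≡ 52 (mod 77).
Unique solution: x ≡ 58 (mod 77)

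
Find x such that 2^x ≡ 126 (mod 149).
21

Baby-step giant-step with step n = ⌈√149⌉ = 13.
Baby steps 2^j mod 149 (j:value) for j=0..12: 0:1, 1:2, 2:4, 3:8, 4:16, 5:32, 6:64, 7:128, 8:107, 9:65, 10:130, 11:111, 12:73.
Giant-step multiplier: 2^(-13) ≡ 2^(148-13) = 2^135 ≡ 99 (mod 149).
Giant steps γ_i = 126·99^i mod 149: γ_0=126, γ_1=107 (in table at j=8).
x = i·n + j = 1·13 + 8 = 21.
Check: 2^21 ≡ 126 (mod 149).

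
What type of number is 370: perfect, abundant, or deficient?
deficient

Proper divisors of 370: sum = 1 + 2 + 5 + 10 + 37 + 74 + 185 = 314
Since 314 < 370, 370 is deficient.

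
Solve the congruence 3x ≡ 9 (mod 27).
x ≡ 3 (mod 9)

gcd(3, 27) = 3, which divides 9, so solutions exist.
Divide through by 3: x ≡ 3 (mod 9).
The coefficient of x is now 1, so x ≡ 3 (mod 9).
Check: 3 × 3 = 9 ≡ 9 (mod 27).
x ≡ 3 (mod 9), giving 3 solutions mod 27.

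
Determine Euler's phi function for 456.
144

456 = 2^3 × 3 × 19
φ(n) = n × ∏(1 - 1/p) for each prime p dividing n
φ(456) = 456 × (1 - 1/2) × (1 - 1/3) × (1 - 1/19) = 144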